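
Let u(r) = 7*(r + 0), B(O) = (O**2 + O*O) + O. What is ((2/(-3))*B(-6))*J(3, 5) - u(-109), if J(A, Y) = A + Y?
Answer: 411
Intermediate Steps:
B(O) = O + 2*O**2 (B(O) = (O**2 + O**2) + O = 2*O**2 + O = O + 2*O**2)
u(r) = 7*r
((2/(-3))*B(-6))*J(3, 5) - u(-109) = ((2/(-3))*(-6*(1 + 2*(-6))))*(3 + 5) - 7*(-109) = ((2*(-1/3))*(-6*(1 - 12)))*8 - 1*(-763) = -(-4)*(-11)*8 + 763 = -2/3*66*8 + 763 = -44*8 + 763 = -352 + 763 = 411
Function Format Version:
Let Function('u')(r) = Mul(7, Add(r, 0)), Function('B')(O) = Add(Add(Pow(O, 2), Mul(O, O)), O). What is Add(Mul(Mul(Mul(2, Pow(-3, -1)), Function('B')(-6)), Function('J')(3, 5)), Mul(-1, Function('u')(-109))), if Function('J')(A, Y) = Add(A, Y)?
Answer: 411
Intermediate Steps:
Function('B')(O) = Add(O, Mul(2, Pow(O, 2))) (Function('B')(O) = Add(Add(Pow(O, 2), Pow(O, 2)), O) = Add(Mul(2, Pow(O, 2)), O) = Add(O, Mul(2, Pow(O, 2))))
Function('u')(r) = Mul(7, r)
Add(Mul(Mul(Mul(2, Pow(-3, -1)), Function('B')(-6)), Function('J')(3, 5)), Mul(-1, Function('u')(-109))) = Add(Mul(Mul(Mul(2, Pow(-3, -1)), Mul(-6, Add(1, Mul(2, -6)))), Add(3, 5)), Mul(-1, Mul(7, -109))) = Add(Mul(Mul(Mul(2, Rational(-1, 3)), Mul(-6, Add(1, -12))), 8), Mul(-1, -763)) = Add(Mul(Mul(Rational(-2, 3), Mul(-6, -11)), 8), 763) = Add(Mul(Mul(Rational(-2, 3), 66), 8), 763) = Add(Mul(-44, 8), 763) = Add(-352, 763) = 411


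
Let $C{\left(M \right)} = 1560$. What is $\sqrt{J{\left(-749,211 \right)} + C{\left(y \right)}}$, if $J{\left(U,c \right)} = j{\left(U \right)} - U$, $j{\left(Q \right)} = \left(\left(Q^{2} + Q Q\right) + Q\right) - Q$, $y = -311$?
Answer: $\sqrt{1124311} \approx 1060.3$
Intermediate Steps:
$j{\left(Q \right)} = 2 Q^{2}$ ($j{\left(Q \right)} = \left(\left(Q^{2} + Q^{2}\right) + Q\right) - Q = \left(2 Q^{2} + Q\right) - Q = \left(Q + 2 Q^{2}\right) - Q = 2 Q^{2}$)
$J{\left(U,c \right)} = - U + 2 U^{2}$ ($J{\left(U,c \right)} = 2 U^{2} - U = - U + 2 U^{2}$)
$\sqrt{J{\left(-749,211 \right)} + C{\left(y \right)}} = \sqrt{- 749 \left(-1 + 2 \left(-749\right)\right) + 1560} = \sqrt{- 749 \left(-1 - 1498\right) + 1560} = \sqrt{\left(-749\right) \left(-1499\right) + 1560} = \sqrt{1122751 + 1560} = \sqrt{1124311}$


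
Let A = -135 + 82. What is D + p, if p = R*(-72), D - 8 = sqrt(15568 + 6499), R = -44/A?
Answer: -2744/53 + sqrt(22067) ≈ 96.776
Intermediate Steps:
A = -53
R = 44/53 (R = -44/(-53) = -44*(-1/53) = 44/53 ≈ 0.83019)
D = 8 + sqrt(22067) (D = 8 + sqrt(15568 + 6499) = 8 + sqrt(22067) ≈ 156.55)
p = -3168/53 (p = (44/53)*(-72) = -3168/53 ≈ -59.774)
D + p = (8 + sqrt(22067)) - 3168/53 = -2744/53 + sqrt(22067)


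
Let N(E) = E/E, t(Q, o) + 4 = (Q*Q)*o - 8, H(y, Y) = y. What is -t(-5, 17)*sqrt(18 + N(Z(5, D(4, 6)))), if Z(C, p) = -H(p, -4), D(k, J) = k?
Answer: -413*sqrt(19) ≈ -1800.2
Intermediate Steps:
t(Q, o) = -12 + o*Q**2 (t(Q, o) = -4 + ((Q*Q)*o - 8) = -4 + (Q**2*o - 8) = -4 + (o*Q**2 - 8) = -4 + (-8 + o*Q**2) = -12 + o*Q**2)
Z(C, p) = -p
N(E) = 1
-t(-5, 17)*sqrt(18 + N(Z(5, D(4, 6)))) = -(-12 + 17*(-5)**2)*sqrt(18 + 1) = -(-12 + 17*25)*sqrt(19) = -(-12 + 425)*sqrt(19) = -413*sqrt(19)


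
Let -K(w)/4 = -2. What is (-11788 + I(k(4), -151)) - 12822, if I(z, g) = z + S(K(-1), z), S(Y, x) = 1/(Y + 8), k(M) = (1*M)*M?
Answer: -393503/16 ≈ -24594.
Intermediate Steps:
k(M) = M² (k(M) = M*M = M²)
K(w) = 8 (K(w) = -4*(-2) = 8)
S(Y, x) = 1/(8 + Y)
I(z, g) = 1/16 + z (I(z, g) = z + 1/(8 + 8) = z + 1/16 = 1/16 + z)
(-11788 + I(k(4), -151)) - 12822 = (-11788 + (1/16 + 4²)) - 12822 = (-11788 + (1/16 + 16)) - 12822 = (-11788 + 257/16) - 12822 = -188351/16 - 12822 = -393503/16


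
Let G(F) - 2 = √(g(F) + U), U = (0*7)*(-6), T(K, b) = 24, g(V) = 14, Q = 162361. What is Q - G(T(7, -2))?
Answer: 162359 - √14 ≈ 1.6236e+5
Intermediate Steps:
U = 0 (U = 0*(-6) = 0)
G(F) = 2 + √14 (G(F) = 2 + √(14 + 0) = 2 + √14)
Q - G(T(7, -2)) = 162361 - (2 + √14) = 162361 + (-2 - √14) = 162359 - √14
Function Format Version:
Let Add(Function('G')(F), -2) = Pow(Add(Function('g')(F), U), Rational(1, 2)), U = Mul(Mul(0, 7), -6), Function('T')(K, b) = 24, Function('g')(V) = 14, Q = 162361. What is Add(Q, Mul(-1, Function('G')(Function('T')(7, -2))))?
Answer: Add(162359, Mul(-1, Pow(14, Rational(1, 2)))) ≈ 1.6236e+5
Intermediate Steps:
U = 0 (U = Mul(0, -6) = 0)
Function('G')(F) = Add(2, Pow(14, Rational(1, 2))) (Function('G')(F) = Add(2, Pow(Add(14, 0), Rational(1, 2))) = Add(2, Pow(14, Rational(1, 2))))
Add(Q, Mul(-1, Function('G')(Function('T')(7, -2)))) = Add(162361, Mul(-1, Add(2, Pow(14, Rational(1, 2))))) = Add(162361, Add(-2, Mul(-1, Pow(14, Rational(1, 2))))) = Add(162359, Mul(-1, Pow(14, Rational(1, 2))))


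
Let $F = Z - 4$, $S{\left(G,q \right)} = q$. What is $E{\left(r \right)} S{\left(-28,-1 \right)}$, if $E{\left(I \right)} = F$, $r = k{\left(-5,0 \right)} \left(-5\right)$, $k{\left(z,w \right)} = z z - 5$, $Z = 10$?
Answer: $-6$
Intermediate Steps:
$k{\left(z,w \right)} = -5 + z^{2}$ ($k{\left(z,w \right)} = z^{2} - 5 = -5 + z^{2}$)
$r = -100$ ($r = \left(-5 + \left(-5\right)^{2}\right) \left(-5\right) = \left(-5 + 25\right) \left(-5\right) = 20 \left(-5\right) = -100$)
$F = 6$ ($F = 10 - 4 = 6$)
$E{\left(I \right)} = 6$
$E{\left(r \right)} S{\left(-28,-1 \right)} = 6 \left(-1\right) = -6$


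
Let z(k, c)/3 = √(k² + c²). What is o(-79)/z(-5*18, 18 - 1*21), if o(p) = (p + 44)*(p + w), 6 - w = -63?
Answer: 350*√901/8109 ≈ 1.2956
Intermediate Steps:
w = 69 (w = 6 - 1*(-63) = 6 + 63 = 69)
o(p) = (44 + p)*(69 + p) (o(p) = (p + 44)*(p + 69) = (44 + p)*(69 + p))
z(k, c) = 3*√(c² + k²) (z(k, c) = 3*√(k² + c²) = 3*√(c² + k²))
o(-79)/z(-5*18, 18 - 1*21) = (3036 + (-79)² + 113*(-79))/((3*√((18 - 1*21)² + (-5*18)²))) = (3036 + 6241 - 8927)/((3*√((18 - 21)² + (-90)²))) = 350/((3*√((-3)² + 8100))) = 350/((3*√(9 + 8100))) = 350/((3*√8109)) = 350/((3*(3*√901))) = 350/((9*√901)) = 350*(√901/8109) = 350*√901/8109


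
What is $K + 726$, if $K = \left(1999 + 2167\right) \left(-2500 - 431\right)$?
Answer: $-12209820$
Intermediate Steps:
$K = -12210546$ ($K = 4166 \left(-2931\right) = -12210546$)
$K + 726 = -12210546 + 726 = -12209820$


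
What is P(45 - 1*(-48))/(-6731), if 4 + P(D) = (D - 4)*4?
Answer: -352/6731 ≈ -0.052295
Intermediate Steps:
P(D) = -20 + 4*D (P(D) = -4 + (D - 4)*4 = -4 + (-4 + D)*4 = -4 + (-16 + 4*D) = -20 + 4*D)
P(45 - 1*(-48))/(-6731) = (-20 + 4*(45 - 1*(-48)))/(-6731) = (-20 + 4*(45 + 48))*(-1/6731) = (-20 + 4*93)*(-1/6731) = (-20 + 372)*(-1/6731) = 352*(-1/6731) = -352/6731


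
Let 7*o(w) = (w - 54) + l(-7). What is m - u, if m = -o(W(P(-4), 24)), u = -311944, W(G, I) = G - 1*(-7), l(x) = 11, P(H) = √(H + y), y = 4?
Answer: 2183644/7 ≈ 3.1195e+5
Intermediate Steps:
P(H) = √(4 + H) (P(H) = √(H + 4) = √(4 + H))
W(G, I) = 7 + G (W(G, I) = G + 7 = 7 + G)
o(w) = -43/7 + w/7 (o(w) = ((w - 54) + 11)/7 = ((-54 + w) + 11)/7 = (-43 + w)/7 = -43/7 + w/7)
m = 36/7 (m = -(-43/7 + (7 + √(4 - 4))/7) = -(-43/7 + (7 + √0)/7) = -(-43/7 + (7 + 0)/7) = -(-43/7 + (⅐)*7) = -(-43/7 + 1) = -1*(-36/7) = 36/7 ≈ 5.1429)
m - u = 36/7 - 1*(-311944) = 36/7 + 311944 = 2183644/7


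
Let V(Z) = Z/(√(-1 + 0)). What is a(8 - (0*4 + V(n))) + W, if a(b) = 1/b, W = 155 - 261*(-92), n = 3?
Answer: 1764199/73 - 3*I/73 ≈ 24167.0 - 0.041096*I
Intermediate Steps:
V(Z) = -I*Z (V(Z) = Z/(√(-1)) = Z/I = Z*(-I) = -I*Z)
W = 24167 (W = 155 + 24012 = 24167)
a(8 - (0*4 + V(n))) + W = 1/(8 - (0*4 - 1*I*3)) + 24167 = 1/(8 - (0 - 3*I)) + 24167 = 1/(8 - (-3)*I) + 24167 = 1/(8 + 3*I) + 24167 = (8 - 3*I)/73 + 24167 = 24167 + (8 - 3*I)/73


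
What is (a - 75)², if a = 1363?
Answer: 1658944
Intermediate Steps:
(a - 75)² = (1363 - 75)² = 1288² = 1658944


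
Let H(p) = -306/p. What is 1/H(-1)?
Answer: 1/306 ≈ 0.0032680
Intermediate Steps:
1/H(-1) = 1/(-306/(-1)) = 1/(-306*(-1)) = 1/306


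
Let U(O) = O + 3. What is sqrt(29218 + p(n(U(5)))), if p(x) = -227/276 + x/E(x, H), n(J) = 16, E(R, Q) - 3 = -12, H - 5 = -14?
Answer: sqrt(556378073)/138 ≈ 170.93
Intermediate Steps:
H = -9 (H = 5 - 14 = -9)
E(R, Q) = -9 (E(R, Q) = 3 - 12 = -9)
U(O) = 3 + O
p(x) = -227/276 - x/9 (p(x) = -227/276 + x/(-9) = -227*1/276 + x*(-1/9) = -227/276 - x/9)
sqrt(29218 + p(n(U(5)))) = sqrt(29218 + (-227/276 - 1/9*16)) = sqrt(29218 + (-227/276 - 16/9)) = sqrt(29218 - 2153/828) = sqrt(24190351/828) = sqrt(556378073)/138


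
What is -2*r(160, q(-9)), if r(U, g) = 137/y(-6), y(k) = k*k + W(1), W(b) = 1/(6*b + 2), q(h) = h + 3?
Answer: -2192/289 ≈ -7.5848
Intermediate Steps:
q(h) = 3 + h
W(b) = 1/(2 + 6*b)
y(k) = ⅛ + k² (y(k) = k*k + 1/(2*(1 + 3*1)) = k² + 1/(2*(1 + 3)) = k² + (½)/4 = k² + (½)*(¼) = k² + ⅛ = ⅛ + k²)
r(U, g) = 1096/289 (r(U, g) = 137/(⅛ + (-6)²) = 137/(⅛ + 36) = 137/(289/8) = 137*(8/289) = 1096/289)
-2*r(160, q(-9)) = -2*1096/289 = -2192/289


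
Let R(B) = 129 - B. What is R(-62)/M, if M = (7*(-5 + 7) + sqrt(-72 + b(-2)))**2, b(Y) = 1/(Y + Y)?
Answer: 378180/1151329 - 727328*I/1151329 ≈ 0.32847 - 0.63173*I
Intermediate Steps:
b(Y) = 1/(2*Y)
M = (14 + 17*I/2)**2 (M = (7*(-5 + 7) + sqrt(-72 + (1/2)/(-2)))**2 = (7*2 + sqrt(-72 + (1/2)*(-1/2)))**2 = (14 + sqrt(-72 - 1/4))**2 = (14 + sqrt(-289/4))**2 = (14 + 17*I/2)**2 ≈ 123.75 + 238.0*I)
R(-62)/M = (129 - 1*(-62))/(495/4 + 238*I) = (129 + 62)*(16*(495/4 - 238*I)/1151329) = 191*(16*(495/4 - 238*I)/1151329) = 3056*(495/4 - 238*I)/1151329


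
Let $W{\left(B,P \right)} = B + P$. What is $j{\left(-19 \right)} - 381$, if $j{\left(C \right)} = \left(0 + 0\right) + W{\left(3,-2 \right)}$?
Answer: $-380$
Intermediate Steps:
$j{\left(C \right)} = 1$ ($j{\left(C \right)} = \left(0 + 0\right) + \left(3 - 2\right) = 0 + 1 = 1$)
$j{\left(-19 \right)} - 381 = 1 - 381 = -380$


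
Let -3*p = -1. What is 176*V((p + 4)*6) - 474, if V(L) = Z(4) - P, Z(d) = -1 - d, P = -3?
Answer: -826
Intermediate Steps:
p = 1/3 (p = -1/3*(-1) = 1/3 ≈ 0.33333)
V(L) = -2 (V(L) = (-1 - 1*4) - 1*(-3) = (-1 - 4) + 3 = -5 + 3 = -2)
176*V((p + 4)*6) - 474 = 176*(-2) - 474 = -352 - 474 = -826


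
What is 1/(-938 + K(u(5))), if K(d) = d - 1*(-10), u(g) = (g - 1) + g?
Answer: -1/919 ≈ -0.0010881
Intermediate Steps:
u(g) = -1 + 2*g (u(g) = (-1 + g) + g = -1 + 2*g)
K(d) = 10 + d (K(d) = d + 10 = 10 + d)
1/(-938 + K(u(5))) = 1/(-938 + (10 + (-1 + 2*5))) = 1/(-938 + (10 + (-1 + 10))) = 1/(-938 + (10 + 9)) = 1/(-938 + 19) = 1/(-919) = -1/919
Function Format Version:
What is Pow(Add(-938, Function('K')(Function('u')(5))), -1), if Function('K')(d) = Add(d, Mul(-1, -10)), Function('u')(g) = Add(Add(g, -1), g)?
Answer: Rational(-1, 919) ≈ -0.0010881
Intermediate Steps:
Function('u')(g) = Add(-1, Mul(2, g)) (Function('u')(g) = Add(Add(-1, g), g) = Add(-1, Mul(2, g)))
Function('K')(d) = Add(10, d) (Function('K')(d) = Add(d, 10) = Add(10, d))
Pow(Add(-938, Function('K')(Function('u')(5))), -1) = Pow(Add(-938, Add(10, Add(-1, Mul(2, 5)))), -1) = Pow(Add(-938, Add(10, Add(-1, 10))), -1) = Pow(Add(-938, Add(10, 9)), -1) = Pow(Add(-938, 19), -1) = Pow(-919, -1) = Rational(-1, 919)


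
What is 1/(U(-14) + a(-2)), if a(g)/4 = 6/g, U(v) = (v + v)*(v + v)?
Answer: 1/772 ≈ 0.0012953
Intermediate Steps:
U(v) = 4*v² (U(v) = (2*v)*(2*v) = 4*v²)
a(g) = 24/g (a(g) = 4*(6/g) = 24/g)
1/(U(-14) + a(-2)) = 1/(4*(-14)² + 24/(-2)) = 1/(4*196 + 24*(-½)) = 1/(784 - 12) = 1/772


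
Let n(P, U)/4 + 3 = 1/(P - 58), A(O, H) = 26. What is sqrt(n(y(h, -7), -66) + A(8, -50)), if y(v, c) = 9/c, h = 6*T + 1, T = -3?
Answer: 7*sqrt(48970)/415 ≈ 3.7326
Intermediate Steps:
h = -17 (h = 6*(-3) + 1 = -18 + 1 = -17)
n(P, U) = -12 + 4/(-58 + P) (n(P, U) = -12 + 4/(P - 58) = -12 + 4/(-58 + P))
sqrt(n(y(h, -7), -66) + A(8, -50)) = sqrt(4*(175 - 27/(-7))/(-58 + 9/(-7)) + 26) = sqrt(4*(175 - 27*(-1)/7)/(-58 + 9*(-1/7)) + 26) = sqrt(4*(175 - 3*(-9/7))/(-58 - 9/7) + 26) = sqrt(4*(175 + 27/7)/(-415/7) + 26) = sqrt(4*(-7/415)*(1252/7) + 26) = sqrt(-5008/415 + 26) = sqrt(5782/415) = 7*sqrt(48970)/415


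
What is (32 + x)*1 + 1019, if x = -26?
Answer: 1025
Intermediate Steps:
(32 + x)*1 + 1019 = (32 - 26)*1 + 1019 = 6*1 + 1019 = 6 + 1019 = 1025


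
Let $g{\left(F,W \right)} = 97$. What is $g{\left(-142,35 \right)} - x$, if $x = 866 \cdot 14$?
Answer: $-12027$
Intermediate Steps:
$x = 12124$
$g{\left(-142,35 \right)} - x = 97 - 12124 = -12027$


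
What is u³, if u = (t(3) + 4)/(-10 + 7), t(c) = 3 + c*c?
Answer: -4096/27 ≈ -151.70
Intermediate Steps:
t(c) = 3 + c²
u = -16/3 (u = ((3 + 3²) + 4)/(-10 + 7) = ((3 + 9) + 4)/(-3) = (12 + 4)*(-⅓) = 16*(-⅓) = -16/3 ≈ -5.3333)
u³ = (-16/3)³ = -4096/27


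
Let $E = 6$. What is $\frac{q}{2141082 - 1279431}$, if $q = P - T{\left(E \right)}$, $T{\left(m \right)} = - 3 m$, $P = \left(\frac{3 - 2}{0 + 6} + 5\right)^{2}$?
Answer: $\frac{1609}{31019436} \approx 5.1871 \cdot 10^{-5}$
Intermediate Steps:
$P = \frac{961}{36}$ ($P = \left(1 \cdot \frac{1}{6} + 5\right)^{2} = \left(\frac{1}{6} + 5\right)^{2} = \left(\frac{31}{6}\right)^{2} = \frac{961}{36} \approx 26.694$)
$q = \frac{1609}{36}$ ($q = \frac{961}{36} - \left(-3\right) 6 = \frac{961}{36} - -18 = \frac{961}{36} + 18 = \frac{1609}{36} \approx 44.694$)
$\frac{q}{2141082 - 1279431} = \frac{1}{2141082 - 1279431} \cdot \frac{1609}{36} = \frac{1}{861651} \cdot \frac{1609}{36} = \frac{1609}{31019436}$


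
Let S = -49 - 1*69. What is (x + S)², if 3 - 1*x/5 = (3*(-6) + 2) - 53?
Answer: 58564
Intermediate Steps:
x = 360 (x = 15 - 5*((3*(-6) + 2) - 53) = 15 - 5*((-18 + 2) - 53) = 15 - 5*(-16 - 53) = 15 - 5*(-69) = 15 + 345 = 360)
S = -118 (S = -49 - 69 = -118)
(x + S)² = (360 - 118)² = 242² = 58564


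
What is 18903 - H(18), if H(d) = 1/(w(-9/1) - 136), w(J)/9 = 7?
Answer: 1379920/73 ≈ 18903.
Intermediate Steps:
w(J) = 63 (w(J) = 9*7 = 63)
H(d) = -1/73 (H(d) = 1/(63 - 136) = 1/(-73) = -1/73)
18903 - H(18) = 18903 - 1*(-1/73) = 18903 + 1/73 = 1379920/73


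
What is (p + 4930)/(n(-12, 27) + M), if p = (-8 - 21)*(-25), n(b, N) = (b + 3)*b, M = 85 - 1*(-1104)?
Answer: 5655/1297 ≈ 4.3601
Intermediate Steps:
M = 1189 (M = 85 + 1104 = 1189)
n(b, N) = b*(3 + b) (n(b, N) = (3 + b)*b = b*(3 + b))
p = 725 (p = -29*(-25) = 725)
(p + 4930)/(n(-12, 27) + M) = (725 + 4930)/(-12*(3 - 12) + 1189) = 5655/(-12*(-9) + 1189) = 5655/(108 + 1189) = 5655/1297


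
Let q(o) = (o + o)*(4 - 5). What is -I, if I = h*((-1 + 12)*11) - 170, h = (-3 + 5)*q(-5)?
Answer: -2250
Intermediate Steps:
q(o) = -2*o (q(o) = (2*o)*(-1) = -2*o)
h = 20 (h = (-3 + 5)*(-2*(-5)) = 2*10 = 20)
I = 2250 (I = 20*((-1 + 12)*11) - 170 = 20*(11*11) - 170 = 20*121 - 170 = 2420 - 170 = 2250)
-I = -1*2250 = -2250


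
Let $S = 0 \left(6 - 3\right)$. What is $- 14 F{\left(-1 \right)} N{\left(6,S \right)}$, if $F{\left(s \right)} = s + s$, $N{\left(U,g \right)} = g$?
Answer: $0$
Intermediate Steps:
$S = 0$ ($S = 0 \cdot 3 = 0$)
$F{\left(s \right)} = 2 s$
$- 14 F{\left(-1 \right)} N{\left(6,S \right)} = - 14 \cdot 2 \left(-1\right) 0 = \left(-14\right) \left(-2\right) 0 = 28 \cdot 0 = 0$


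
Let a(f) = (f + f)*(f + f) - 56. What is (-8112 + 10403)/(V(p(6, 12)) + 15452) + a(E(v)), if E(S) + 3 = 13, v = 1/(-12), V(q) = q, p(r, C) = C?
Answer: 5321907/15464 ≈ 344.15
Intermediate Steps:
v = -1/12 ≈ -0.083333
E(S) = 10 (E(S) = -3 + 13 = 10)
a(f) = -56 + 4*f² (a(f) = (2*f)*(2*f) - 56 = 4*f² - 56 = -56 + 4*f²)
(-8112 + 10403)/(V(p(6, 12)) + 15452) + a(E(v)) = (-8112 + 10403)/(12 + 15452) + (-56 + 4*10²) = 2291/15464 + (-56 + 4*100) = 2291*(1/15464) + (-56 + 400) = 2291/15464 + 344 = 5321907/15464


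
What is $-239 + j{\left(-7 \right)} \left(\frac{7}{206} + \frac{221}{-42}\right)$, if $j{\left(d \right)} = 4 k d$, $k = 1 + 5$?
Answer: $\frac{65847}{103} \approx 639.29$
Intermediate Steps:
$k = 6$
$j{\left(d \right)} = 24 d$ ($j{\left(d \right)} = 4 \cdot 6 d = 24 d$)
$-239 + j{\left(-7 \right)} \left(\frac{7}{206} + \frac{221}{-42}\right) = -239 + 24 \left(-7\right) \left(\frac{7}{206} + \frac{221}{-42}\right) = -239 - 168 \left(7 \cdot \frac{1}{206} + 221 \left(- \frac{1}{42}\right)\right) = -239 - 168 \left(\frac{7}{206} - \frac{221}{42}\right) = -239 - - \frac{90464}{103} = -239 + \frac{90464}{103} = \frac{65847}{103}$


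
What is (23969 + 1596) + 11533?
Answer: 37098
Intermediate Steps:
(23969 + 1596) + 11533 = 25565 + 11533 = 37098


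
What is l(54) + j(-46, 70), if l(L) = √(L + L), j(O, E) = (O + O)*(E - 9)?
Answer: -5612 + 6*√3 ≈ -5601.6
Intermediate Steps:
j(O, E) = 2*O*(-9 + E) (j(O, E) = (2*O)*(-9 + E) = 2*O*(-9 + E))
l(L) = √2*√L (l(L) = √(2*L) = √2*√L)
l(54) + j(-46, 70) = √2*√54 + 2*(-46)*(-9 + 70) = √2*(3*√6) + 2*(-46)*61 = 6*√3 - 5612 = -5612 + 6*√3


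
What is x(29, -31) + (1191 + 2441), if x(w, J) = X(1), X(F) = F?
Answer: 3633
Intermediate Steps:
x(w, J) = 1
x(29, -31) + (1191 + 2441) = 1 + (1191 + 2441) = 1 + 3632 = 3633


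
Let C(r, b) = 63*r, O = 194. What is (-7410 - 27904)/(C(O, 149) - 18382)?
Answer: 17657/3080 ≈ 5.7328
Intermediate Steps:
(-7410 - 27904)/(C(O, 149) - 18382) = (-7410 - 27904)/(63*194 - 18382) = -35314/(12222 - 18382) = -35314/(-6160) = -35314*(-1/6160) = 17657/3080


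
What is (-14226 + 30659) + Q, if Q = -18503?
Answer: -2070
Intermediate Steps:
(-14226 + 30659) + Q = (-14226 + 30659) - 18503 = 16433 - 18503 = -2070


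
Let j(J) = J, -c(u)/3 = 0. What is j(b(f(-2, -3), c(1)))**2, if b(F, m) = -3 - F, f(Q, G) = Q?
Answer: 1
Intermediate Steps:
c(u) = 0 (c(u) = -3*0 = 0)
j(b(f(-2, -3), c(1)))**2 = (-3 - 1*(-2))**2 = (-3 + 2)**2 = (-1)**2 = 1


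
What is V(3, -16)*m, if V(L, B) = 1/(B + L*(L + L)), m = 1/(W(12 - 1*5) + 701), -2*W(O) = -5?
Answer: 1/1407 ≈ 0.00071073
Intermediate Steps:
W(O) = 5/2 (W(O) = -1/2*(-5) = 5/2)
m = 2/1407 (m = 1/(5/2 + 701) = 1/(1407/2) = 2/1407 ≈ 0.0014215)
V(L, B) = 1/(B + 2*L**2) (V(L, B) = 1/(B + L*(2*L)) = 1/(B + 2*L**2))
V(3, -16)*m = (2/1407)/(-16 + 2*3**2) = (2/1407)/(-16 + 2*9) = (2/1407)/(-16 + 18) = (2/1407)/2 = (1/2)*(2/1407) = 1/1407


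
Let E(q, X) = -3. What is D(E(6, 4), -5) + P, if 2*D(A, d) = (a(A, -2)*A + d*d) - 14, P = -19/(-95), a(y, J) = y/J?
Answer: 69/20 ≈ 3.4500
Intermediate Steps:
P = ⅕ (P = -19*(-1/95) = ⅕ ≈ 0.20000)
D(A, d) = -7 + d²/2 - A²/4 (D(A, d) = (((A/(-2))*A + d*d) - 14)/2 = (((A*(-½))*A + d²) - 14)/2 = (((-A/2)*A + d²) - 14)/2 = ((-A²/2 + d²) - 14)/2 = ((d² - A²/2) - 14)/2 = (-14 + d² - A²/2)/2 = -7 + d²/2 - A²/4)
D(E(6, 4), -5) + P = (-7 + (½)*(-5)² - ¼*(-3)²) + ⅕ = (-7 + (½)*25 - ¼*9) + ⅕ = (-7 + 25/2 - 9/4) + ⅕ = 13/4 + ⅕ = 69/20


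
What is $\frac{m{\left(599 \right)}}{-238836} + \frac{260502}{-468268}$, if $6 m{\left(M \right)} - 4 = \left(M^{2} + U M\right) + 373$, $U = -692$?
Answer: $- \frac{43424283199}{83879442036} \approx -0.5177$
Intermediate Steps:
$m{\left(M \right)} = \frac{377}{6} - \frac{346 M}{3} + \frac{M^{2}}{6}$ ($m{\left(M \right)} = \frac{2}{3} + \frac{\left(M^{2} - 692 M\right) + 373}{6} = \frac{2}{3} + \frac{373 + M^{2} - 692 M}{6} = \frac{2}{3} + \left(\frac{373}{6} - \frac{346 M}{3} + \frac{M^{2}}{6}\right) = \frac{377}{6} - \frac{346 M}{3} + \frac{M^{2}}{6}$)
$\frac{m{\left(599 \right)}}{-238836} + \frac{260502}{-468268} = \frac{\frac{377}{6} - \frac{207254}{3} + \frac{599^{2}}{6}}{-238836} + \frac{260502}{-468268} = \left(\frac{377}{6} - \frac{207254}{3} + \frac{1}{6} \cdot 358801\right) \left(- \frac{1}{238836}\right) + 260502 \left(- \frac{1}{468268}\right) = \left(\frac{377}{6} - \frac{207254}{3} + \frac{358801}{6}\right) \left(- \frac{1}{238836}\right) - \frac{130251}{234134} = \left(- \frac{27665}{3}\right) \left(- \frac{1}{238836}\right) - \frac{130251}{234134} = \frac{27665}{716508} - \frac{130251}{234134} = - \frac{43424283199}{83879442036}$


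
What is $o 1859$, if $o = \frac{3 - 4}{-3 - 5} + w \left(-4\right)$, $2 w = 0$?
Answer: $\frac{1859}{8} \approx 232.38$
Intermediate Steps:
$w = 0$ ($w = \frac{1}{2} \cdot 0 = 0$)
$o = \frac{1}{8}$ ($o = \frac{3 - 4}{-3 - 5} + 0 \left(-4\right) = - \frac{1}{-8} + 0 = \left(-1\right) \left(- \frac{1}{8}\right) + 0 = \frac{1}{8} + 0 = \frac{1}{8} \approx 0.125$)
$o 1859 = \frac{1}{8} \cdot 1859 = \frac{1859}{8}$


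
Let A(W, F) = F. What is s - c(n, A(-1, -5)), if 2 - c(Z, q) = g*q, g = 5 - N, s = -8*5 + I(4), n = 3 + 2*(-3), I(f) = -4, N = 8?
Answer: -31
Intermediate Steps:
n = -3 (n = 3 - 6 = -3)
s = -44 (s = -8*5 - 4 = -40 - 4 = -44)
g = -3 (g = 5 - 1*8 = 5 - 8 = -3)
c(Z, q) = 2 + 3*q (c(Z, q) = 2 - (-3)*q = 2 + 3*q)
s - c(n, A(-1, -5)) = -44 - (2 + 3*(-5)) = -44 - (2 - 15) = -44 - 1*(-13) = -44 + 13 = -31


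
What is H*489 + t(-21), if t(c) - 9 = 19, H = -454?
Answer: -221978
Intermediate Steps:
t(c) = 28 (t(c) = 9 + 19 = 28)
H*489 + t(-21) = -454*489 + 28 = -222006 + 28 = -221978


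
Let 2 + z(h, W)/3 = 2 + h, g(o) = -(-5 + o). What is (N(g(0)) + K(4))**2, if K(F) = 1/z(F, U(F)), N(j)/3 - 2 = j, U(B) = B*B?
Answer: 64009/144 ≈ 444.51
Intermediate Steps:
U(B) = B**2
g(o) = 5 - o
N(j) = 6 + 3*j
z(h, W) = 3*h (z(h, W) = -6 + 3*(2 + h) = -6 + (6 + 3*h) = 3*h)
K(F) = 1/(3*F)
(N(g(0)) + K(4))**2 = ((6 + 3*(5 - 1*0)) + (1/3)/4)**2 = ((6 + 3*(5 + 0)) + (1/3)*(1/4))**2 = ((6 + 3*5) + 1/12)**2 = ((6 + 15) + 1/12)**2 = (21 + 1/12)**2 = (253/12)**2 = 64009/144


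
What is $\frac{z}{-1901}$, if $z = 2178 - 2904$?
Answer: $\frac{726}{1901} \approx 0.3819$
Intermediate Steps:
$z = -726$ ($z = 2178 - 2904 = -726$)
$\frac{z}{-1901} = - \frac{726}{-1901} = \left(-726\right) \left(- \frac{1}{1901}\right) = \frac{726}{1901}$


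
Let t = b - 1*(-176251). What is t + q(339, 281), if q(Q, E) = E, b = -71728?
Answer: 104804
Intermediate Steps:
t = 104523 (t = -71728 - 1*(-176251) = -71728 + 176251 = 104523)
t + q(339, 281) = 104523 + 281 = 104804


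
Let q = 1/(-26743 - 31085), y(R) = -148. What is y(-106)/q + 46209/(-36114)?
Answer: 103027737269/12038 ≈ 8.5585e+6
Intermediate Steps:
q = -1/57828 (q = 1/(-57828) = -1/57828 ≈ -1.7293e-5)
y(-106)/q + 46209/(-36114) = -148/(-1/57828) + 46209/(-36114) = -148*(-57828) + 46209*(-1/36114) = 8558544 - 15403/12038 = 103027737269/12038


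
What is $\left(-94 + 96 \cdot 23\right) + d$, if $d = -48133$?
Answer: $-46019$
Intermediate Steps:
$\left(-94 + 96 \cdot 23\right) + d = \left(-94 + 96 \cdot 23\right) - 48133 = \left(-94 + 2208\right) - 48133 = 2114 - 48133 = -46019$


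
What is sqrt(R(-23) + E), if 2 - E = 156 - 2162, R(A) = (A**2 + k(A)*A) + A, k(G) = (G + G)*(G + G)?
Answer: I*sqrt(46154) ≈ 214.83*I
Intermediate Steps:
k(G) = 4*G**2 (k(G) = (2*G)*(2*G) = 4*G**2)
R(A) = A + A**2 + 4*A**3 (R(A) = (A**2 + (4*A**2)*A) + A = (A**2 + 4*A**3) + A = A + A**2 + 4*A**3)
E = 2008 (E = 2 - (156 - 2162) = 2 - 1*(-2006) = 2 + 2006 = 2008)
sqrt(R(-23) + E) = sqrt(-23*(1 - 23 + 4*(-23)**2) + 2008) = sqrt(-23*(1 - 23 + 4*529) + 2008) = sqrt(-23*(1 - 23 + 2116) + 2008) = sqrt(-23*2094 + 2008) = sqrt(-48162 + 2008) = sqrt(-46154) = I*sqrt(46154)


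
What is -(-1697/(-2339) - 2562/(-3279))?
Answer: -3852327/2556527 ≈ -1.5069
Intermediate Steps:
-(-1697/(-2339) - 2562/(-3279)) = -(-1697*(-1/2339) - 2562*(-1/3279)) = -(1697/2339 + 854/1093) = -1*3852327/2556527 = -3852327/2556527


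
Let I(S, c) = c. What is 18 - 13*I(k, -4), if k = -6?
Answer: 70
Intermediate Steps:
18 - 13*I(k, -4) = 18 - 13*(-4) = 18 + 52 = 70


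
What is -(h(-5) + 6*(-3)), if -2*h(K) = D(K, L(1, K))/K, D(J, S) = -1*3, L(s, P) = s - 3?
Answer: 183/10 ≈ 18.300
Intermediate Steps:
L(s, P) = -3 + s
D(J, S) = -3
h(K) = 3/(2*K) (h(K) = -(-3)/(2*K) = 3/(2*K))
-(h(-5) + 6*(-3)) = -((3/2)/(-5) + 6*(-3)) = -((3/2)*(-1/5) - 18) = -(-3/10 - 18) = -1*(-183/10) = 183/10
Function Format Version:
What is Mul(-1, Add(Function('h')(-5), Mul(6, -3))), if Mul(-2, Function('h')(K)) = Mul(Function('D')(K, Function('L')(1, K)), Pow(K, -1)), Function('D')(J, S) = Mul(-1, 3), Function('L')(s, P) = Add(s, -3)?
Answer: Rational(183, 10) ≈ 18.300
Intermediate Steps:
Function('L')(s, P) = Add(-3, s)
Function('D')(J, S) = -3
Function('h')(K) = Mul(Rational(3, 2), Pow(K, -1)) (Function('h')(K) = Mul(Rational(-1, 2), Mul(-3, Pow(K, -1))) = Mul(Rational(3, 2), Pow(K, -1)))
Mul(-1, Add(Function('h')(-5), Mul(6, -3))) = Mul(-1, Add(Mul(Rational(3, 2), Pow(-5, -1)), Mul(6, -3))) = Mul(-1, Add(Mul(Rational(3, 2), Rational(-1, 5)), -18)) = Mul(-1, Add(Rational(-3, 10), -18)) = Mul(-1, Rational(-183, 10)) = Rational(183, 10)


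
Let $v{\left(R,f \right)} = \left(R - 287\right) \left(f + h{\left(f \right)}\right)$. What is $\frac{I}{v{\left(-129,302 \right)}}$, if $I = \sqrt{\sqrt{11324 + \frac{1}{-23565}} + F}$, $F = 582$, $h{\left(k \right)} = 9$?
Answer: $- \frac{23565^{\frac{3}{4}} \sqrt{\sqrt{266850059} + 582 \sqrt{23565}}}{3048745440} \approx -0.0002028$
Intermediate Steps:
$v{\left(R,f \right)} = \left(-287 + R\right) \left(9 + f\right)$ ($v{\left(R,f \right)} = \left(R - 287\right) \left(f + 9\right) = \left(-287 + R\right) \left(9 + f\right)$)
$I = \sqrt{582 + \frac{\sqrt{6288321640335}}{23565}}$ ($I = \sqrt{\sqrt{11324 + \frac{1}{-23565}} + 582} = \sqrt{\sqrt{11324 - \frac{1}{23565}} + 582} = \sqrt{\sqrt{\frac{266850059}{23565}} + 582} = \sqrt{\frac{\sqrt{6288321640335}}{23565} + 582} = \sqrt{582 + \frac{\sqrt{6288321640335}}{23565}} \approx 26.238$)
$\frac{I}{v{\left(-129,302 \right)}} = \frac{\frac{1}{23565} \cdot 23565^{\frac{3}{4}} \sqrt{\sqrt{266850059} + 582 \sqrt{23565}}}{-2583 - 86674 + 9 \left(-129\right) - 38958} = \frac{\frac{1}{23565} \cdot 23565^{\frac{3}{4}} \sqrt{\sqrt{266850059} + 582 \sqrt{23565}}}{-2583 - 86674 - 1161 - 38958} = \frac{\frac{1}{23565} \cdot 23565^{\frac{3}{4}} \sqrt{\sqrt{266850059} + 582 \sqrt{23565}}}{-129376} = \frac{23565^{\frac{3}{4}} \sqrt{\sqrt{266850059} + 582 \sqrt{23565}}}{23565} \left(- \frac{1}{129376}\right) = - \frac{23565^{\frac{3}{4}} \sqrt{\sqrt{266850059} + 582 \sqrt{23565}}}{3048745440}$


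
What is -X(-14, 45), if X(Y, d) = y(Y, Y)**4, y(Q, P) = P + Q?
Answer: -614656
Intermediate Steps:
X(Y, d) = 16*Y**4 (X(Y, d) = (Y + Y)**4 = (2*Y)**4 = 16*Y**4)
-X(-14, 45) = -16*(-14)**4 = -16*38416 = -1*614656 = -614656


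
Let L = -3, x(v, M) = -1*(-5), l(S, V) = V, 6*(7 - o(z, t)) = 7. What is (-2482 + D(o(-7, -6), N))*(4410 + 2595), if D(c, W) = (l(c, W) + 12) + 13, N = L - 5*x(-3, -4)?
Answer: -17407425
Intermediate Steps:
o(z, t) = 35/6 (o(z, t) = 7 - 1/6*7 = 7 - 7/6 = 35/6)
x(v, M) = 5
N = -28 (N = -3 - 5*5 = -3 - 25 = -28)
D(c, W) = 25 + W (D(c, W) = (W + 12) + 13 = (12 + W) + 13 = 25 + W)
(-2482 + D(o(-7, -6), N))*(4410 + 2595) = (-2482 + (25 - 28))*(4410 + 2595) = (-2482 - 3)*7005 = -2485*7005 = -17407425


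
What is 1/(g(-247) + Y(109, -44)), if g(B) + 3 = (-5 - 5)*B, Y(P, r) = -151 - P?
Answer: 1/2207 ≈ 0.00045310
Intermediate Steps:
g(B) = -3 - 10*B (g(B) = -3 + (-5 - 5)*B = -3 - 10*B)
1/(g(-247) + Y(109, -44)) = 1/((-3 - 10*(-247)) + (-151 - 1*109)) = 1/((-3 + 2470) + (-151 - 109)) = 1/(2467 - 260) = 1/2207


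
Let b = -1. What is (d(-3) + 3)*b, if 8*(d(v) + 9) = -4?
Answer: 13/2 ≈ 6.5000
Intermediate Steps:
d(v) = -19/2 (d(v) = -9 + (⅛)*(-4) = -9 - ½ = -19/2)
(d(-3) + 3)*b = (-19/2 + 3)*(-1) = -13/2*(-1) = 13/2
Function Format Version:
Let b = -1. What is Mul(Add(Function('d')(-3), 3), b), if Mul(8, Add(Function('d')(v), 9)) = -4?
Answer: Rational(13, 2) ≈ 6.5000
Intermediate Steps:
Function('d')(v) = Rational(-19, 2) (Function('d')(v) = Add(-9, Mul(Rational(1, 8), -4)) = Add(-9, Rational(-1, 2)) = Rational(-19, 2))
Mul(Add(Function('d')(-3), 3), b) = Mul(Add(Rational(-19, 2), 3), -1) = Mul(Rational(-13, 2), -1) = Rational(13, 2)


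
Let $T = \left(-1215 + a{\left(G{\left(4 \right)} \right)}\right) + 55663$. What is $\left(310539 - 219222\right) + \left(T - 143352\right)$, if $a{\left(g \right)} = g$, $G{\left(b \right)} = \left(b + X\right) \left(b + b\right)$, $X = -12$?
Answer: $2349$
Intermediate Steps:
$G{\left(b \right)} = 2 b \left(-12 + b\right)$ ($G{\left(b \right)} = \left(b - 12\right) \left(b + b\right) = \left(-12 + b\right) 2 b = 2 b \left(-12 + b\right)$)
$T = 54384$ ($T = \left(-1215 + 2 \cdot 4 \left(-12 + 4\right)\right) + 55663 = \left(-1215 + 2 \cdot 4 \left(-8\right)\right) + 55663 = \left(-1215 - 64\right) + 55663 = -1279 + 55663 = 54384$)
$\left(310539 - 219222\right) + \left(T - 143352\right) = \left(310539 - 219222\right) + \left(54384 - 143352\right) = 91317 - 88968 = 2349$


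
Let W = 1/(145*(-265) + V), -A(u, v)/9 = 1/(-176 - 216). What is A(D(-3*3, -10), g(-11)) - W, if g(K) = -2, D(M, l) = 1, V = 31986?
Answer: 58343/2524088 ≈ 0.023114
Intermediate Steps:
A(u, v) = 9/392 (A(u, v) = -9/(-176 - 216) = -9/(-392) = -9*(-1/392) = 9/392)
W = -1/6439 (W = 1/(145*(-265) + 31986) = 1/(-38425 + 31986) = 1/(-6439) = -1/6439 ≈ -0.00015530)
A(D(-3*3, -10), g(-11)) - W = 9/392 - 1*(-1/6439) = 9/392 + 1/6439 = 58343/2524088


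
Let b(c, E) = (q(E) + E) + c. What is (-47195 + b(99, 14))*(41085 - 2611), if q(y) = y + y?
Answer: -1810355596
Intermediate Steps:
q(y) = 2*y
b(c, E) = c + 3*E (b(c, E) = (2*E + E) + c = 3*E + c = c + 3*E)
(-47195 + b(99, 14))*(41085 - 2611) = (-47195 + (99 + 3*14))*(41085 - 2611) = (-47195 + (99 + 42))*38474 = (-47195 + 141)*38474 = -47054*38474 = -1810355596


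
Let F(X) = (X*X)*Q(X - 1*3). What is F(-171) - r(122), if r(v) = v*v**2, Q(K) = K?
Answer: -6903782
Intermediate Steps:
F(X) = X**2*(-3 + X) (F(X) = (X*X)*(X - 1*3) = X**2*(X - 3) = X**2*(-3 + X))
r(v) = v**3
F(-171) - r(122) = (-171)**2*(-3 - 171) - 1*122**3 = 29241*(-174) - 1*1815848 = -5087934 - 1815848 = -6903782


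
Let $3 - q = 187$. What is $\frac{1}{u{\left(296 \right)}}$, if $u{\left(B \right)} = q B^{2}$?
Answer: $- \frac{1}{16121344} \approx -6.203 \cdot 10^{-8}$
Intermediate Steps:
$q = -184$ ($q = 3 - 187 = -184$)
$u{\left(B \right)} = - 184 B^{2}$
$\frac{1}{u{\left(296 \right)}} = \frac{1}{\left(-184\right) 296^{2}} = \frac{1}{\left(-184\right) 87616} = \frac{1}{-16121344} = - \frac{1}{16121344}$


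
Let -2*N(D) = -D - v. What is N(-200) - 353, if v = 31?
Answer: -875/2 ≈ -437.50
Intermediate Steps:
N(D) = 31/2 + D/2 (N(D) = -(-D - 1*31)/2 = -(-D - 31)/2 = -(-31 - D)/2 = 31/2 + D/2)
N(-200) - 353 = (31/2 + (½)*(-200)) - 353 = (31/2 - 100) - 1*353 = -169/2 - 353 = -875/2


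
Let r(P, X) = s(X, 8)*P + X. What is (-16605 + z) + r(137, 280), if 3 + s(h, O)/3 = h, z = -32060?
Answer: 65462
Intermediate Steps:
s(h, O) = -9 + 3*h
r(P, X) = X + P*(-9 + 3*X) (r(P, X) = (-9 + 3*X)*P + X = P*(-9 + 3*X) + X = X + P*(-9 + 3*X))
(-16605 + z) + r(137, 280) = (-16605 - 32060) + (280 + 3*137*(-3 + 280)) = -48665 + (280 + 3*137*277) = -48665 + (280 + 113847) = -48665 + 114127 = 65462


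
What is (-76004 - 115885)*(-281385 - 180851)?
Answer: 88698003804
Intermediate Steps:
(-76004 - 115885)*(-281385 - 180851) = -191889*(-462236) = 88698003804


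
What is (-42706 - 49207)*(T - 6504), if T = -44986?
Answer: 4732600370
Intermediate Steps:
(-42706 - 49207)*(T - 6504) = (-42706 - 49207)*(-44986 - 6504) = -91913*(-51490) = 4732600370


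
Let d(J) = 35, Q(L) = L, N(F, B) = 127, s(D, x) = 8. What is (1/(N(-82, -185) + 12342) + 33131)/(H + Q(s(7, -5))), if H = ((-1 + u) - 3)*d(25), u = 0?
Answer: -34425870/137159 ≈ -250.99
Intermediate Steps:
H = -140 (H = ((-1 + 0) - 3)*35 = (-1 - 3)*35 = -4*35 = -140)
(1/(N(-82, -185) + 12342) + 33131)/(H + Q(s(7, -5))) = (1/(127 + 12342) + 33131)/(-140 + 8) = (1/12469 + 33131)/(-132) = (1/12469 + 33131)*(-1/132) = (413110440/12469)*(-1/132) = -34425870/137159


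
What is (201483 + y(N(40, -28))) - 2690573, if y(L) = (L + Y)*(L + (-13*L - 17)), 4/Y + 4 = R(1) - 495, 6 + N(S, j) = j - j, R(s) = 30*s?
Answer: -1167538200/469 ≈ -2.4894e+6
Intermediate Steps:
N(S, j) = -6 (N(S, j) = -6 + (j - j) = -6 + 0 = -6)
Y = -4/469 (Y = 4/(-4 + (30*1 - 495)) = 4/(-4 + (30 - 495)) = 4/(-4 - 465) = 4/(-469) = 4*(-1/469) = -4/469 ≈ -0.0085288)
y(L) = (-17 - 12*L)*(-4/469 + L) (y(L) = (L - 4/469)*(L + (-13*L - 17)) = (-4/469 + L)*(L + (-17 - 13*L)) = (-4/469 + L)*(-17 - 12*L) = (-17 - 12*L)*(-4/469 + L))
(201483 + y(N(40, -28))) - 2690573 = (201483 + (68/469 - 12*(-6)**2 - 7925/469*(-6))) - 2690573 = (201483 + (68/469 - 12*36 + 47550/469)) - 2690573 = (201483 + (68/469 - 432 + 47550/469)) - 2690573 = (201483 - 154990/469) - 2690573 = 94340537/469 - 2690573 = -1167538200/469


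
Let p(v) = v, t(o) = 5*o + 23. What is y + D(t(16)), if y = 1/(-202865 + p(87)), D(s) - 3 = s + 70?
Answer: 35688927/202778 ≈ 176.00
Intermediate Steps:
t(o) = 23 + 5*o
D(s) = 73 + s (D(s) = 3 + (s + 70) = 3 + (70 + s) = 73 + s)
y = -1/202778 (y = 1/(-202865 + 87) = 1/(-202778) = -1/202778 ≈ -4.9315e-6)
y + D(t(16)) = -1/202778 + (73 + (23 + 5*16)) = -1/202778 + (73 + (23 + 80)) = -1/202778 + (73 + 103) = -1/202778 + 176 = 35688927/202778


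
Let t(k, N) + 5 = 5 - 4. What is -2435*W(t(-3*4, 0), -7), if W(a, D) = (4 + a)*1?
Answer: 0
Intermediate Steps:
t(k, N) = -4 (t(k, N) = -5 + (5 - 4) = -5 + 1 = -4)
W(a, D) = 4 + a
-2435*W(t(-3*4, 0), -7) = -2435*(4 - 4) = -2435*0 = 0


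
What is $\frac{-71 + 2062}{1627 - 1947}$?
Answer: $- \frac{1991}{320} \approx -6.2219$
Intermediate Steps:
$\frac{-71 + 2062}{1627 - 1947} = \frac{1991}{1627 - 1947} = \frac{1991}{-320} = 1991 \left(- \frac{1}{320}\right) = - \frac{1991}{320}$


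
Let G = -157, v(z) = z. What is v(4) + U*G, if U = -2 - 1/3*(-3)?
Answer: 161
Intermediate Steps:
U = -1 (U = -2 - 1*⅓*(-3) = -2 - ⅓*(-3) = -2 + 1 = -1)
v(4) + U*G = 4 - 1*(-157) = 4 + 157 = 161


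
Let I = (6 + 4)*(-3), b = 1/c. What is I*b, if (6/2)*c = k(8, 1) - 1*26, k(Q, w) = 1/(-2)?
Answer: 180/53 ≈ 3.3962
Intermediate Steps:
k(Q, w) = -½
c = -53/6 (c = (-½ - 1*26)/3 = (-½ - 26)/3 = (⅓)*(-53/2) = -53/6 ≈ -8.8333)
b = -6/53 (b = 1/(-53/6) = -6/53 ≈ -0.11321)
I = -30 (I = 10*(-3) = -30)
I*b = -30*(-6/53) = 180/53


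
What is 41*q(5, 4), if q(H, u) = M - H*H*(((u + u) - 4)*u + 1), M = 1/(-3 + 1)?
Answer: -34891/2 ≈ -17446.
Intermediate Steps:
M = -1/2 (M = 1/(-2) = -1/2 ≈ -0.50000)
q(H, u) = -1/2 - H**2*(1 + u*(-4 + 2*u)) (q(H, u) = -1/2 - H*H*(((u + u) - 4)*u + 1) = -1/2 - H**2*((2*u - 4)*u + 1) = -1/2 - H**2*((-4 + 2*u)*u + 1) = -1/2 - H**2*(u*(-4 + 2*u) + 1) = -1/2 - H**2*(1 + u*(-4 + 2*u)))
41*q(5, 4) = 41*(-1/2 - 1*5**2 - 2*5**2*4**2 + 4*4*5**2) = 41*(-1/2 - 1*25 - 2*25*16 + 4*4*25) = 41*(-1/2 - 25 - 800 + 400) = 41*(-851/2) = -34891/2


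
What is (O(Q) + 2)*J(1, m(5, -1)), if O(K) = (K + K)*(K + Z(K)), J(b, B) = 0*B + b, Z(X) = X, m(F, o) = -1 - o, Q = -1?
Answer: 6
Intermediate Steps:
J(b, B) = b (J(b, B) = 0 + b = b)
O(K) = 4*K² (O(K) = (K + K)*(K + K) = (2*K)*(2*K) = 4*K²)
(O(Q) + 2)*J(1, m(5, -1)) = (4*(-1)² + 2)*1 = (4*1 + 2)*1 = (4 + 2)*1 = 6*1 = 6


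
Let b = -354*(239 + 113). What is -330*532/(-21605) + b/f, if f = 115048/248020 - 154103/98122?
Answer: 3276081037935183192/29093170071871 ≈ 1.1261e+5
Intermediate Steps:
f = -6732971551/6084054610 (f = 115048*(1/248020) - 154103*1/98122 = 28762/62005 - 154103/98122 = -6732971551/6084054610 ≈ -1.1067)
b = -124608 (b = -354*352 = -124608)
-330*532/(-21605) + b/f = -330*532/(-21605) - 124608/(-6732971551/6084054610) = -175560*(-1/21605) - 124608*(-6084054610/6732971551) = 35112/4321 + 758121876842880/6732971551 = 3276081037935183192/29093170071871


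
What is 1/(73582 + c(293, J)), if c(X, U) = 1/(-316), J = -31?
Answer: 316/23251911 ≈ 1.3590e-5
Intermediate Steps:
c(X, U) = -1/316
1/(73582 + c(293, J)) = 1/(73582 - 1/316) = 1/(23251911/316) = 316/23251911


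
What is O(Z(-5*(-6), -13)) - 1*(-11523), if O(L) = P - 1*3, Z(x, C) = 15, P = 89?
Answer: 11609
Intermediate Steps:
O(L) = 86 (O(L) = 89 - 1*3 = 89 - 3 = 86)
O(Z(-5*(-6), -13)) - 1*(-11523) = 86 - 1*(-11523) = 86 + 11523 = 11609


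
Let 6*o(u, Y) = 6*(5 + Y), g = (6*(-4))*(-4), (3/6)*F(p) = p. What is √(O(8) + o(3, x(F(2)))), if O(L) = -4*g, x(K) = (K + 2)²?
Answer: 7*I*√7 ≈ 18.52*I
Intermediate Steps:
F(p) = 2*p
x(K) = (2 + K)²
g = 96 (g = -24*(-4) = 96)
o(u, Y) = 5 + Y (o(u, Y) = (6*(5 + Y))/6 = (30 + 6*Y)/6 = 5 + Y)
O(L) = -384 (O(L) = -4*96 = -384)
√(O(8) + o(3, x(F(2)))) = √(-384 + (5 + (2 + 2*2)²)) = √(-384 + (5 + (2 + 4)²)) = √(-384 + (5 + 6²)) = √(-384 + (5 + 36)) = √(-384 + 41) = √(-343) = 7*I*√7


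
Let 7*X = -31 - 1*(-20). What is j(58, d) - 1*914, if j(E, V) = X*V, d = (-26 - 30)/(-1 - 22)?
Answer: -21110/23 ≈ -917.83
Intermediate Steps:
X = -11/7 (X = (-31 - 1*(-20))/7 = (-31 + 20)/7 = (⅐)*(-11) = -11/7 ≈ -1.5714)
d = 56/23 (d = -56/(-23) = -56*(-1/23) = 56/23 ≈ 2.4348)
j(E, V) = -11*V/7
j(58, d) - 1*914 = -11/7*56/23 - 1*914 = -88/23 - 914 = -21110/23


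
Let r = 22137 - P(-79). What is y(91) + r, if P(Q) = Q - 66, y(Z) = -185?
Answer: 22097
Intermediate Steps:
P(Q) = -66 + Q
r = 22282 (r = 22137 - (-66 - 79) = 22137 - 1*(-145) = 22137 + 145 = 22282)
y(91) + r = -185 + 22282 = 22097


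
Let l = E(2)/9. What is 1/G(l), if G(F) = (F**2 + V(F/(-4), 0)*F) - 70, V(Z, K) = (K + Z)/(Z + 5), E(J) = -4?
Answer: -1863/130060 ≈ -0.014324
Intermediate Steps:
V(Z, K) = (K + Z)/(5 + Z)
l = -4/9 ≈ -0.44444
G(F) = -70 + F**2 - F**2/(4*(5 - F/4)) (G(F) = (F**2 + ((0 + F/(-4))/(5 + F/(-4)))*F) - 70 = (F**2 + ((0 + F*(-1/4))/(5 + F*(-1/4)))*F) - 70 = (F**2 + ((0 - F/4)/(5 - F/4))*F) - 70 = (F**2 + ((-F/4)/(5 - F/4))*F) - 70 = (F**2 + (-F/(4*(5 - F/4)))*F) - 70 = (F**2 - F**2/(4*(5 - F/4))) - 70 = -70 + F**2 - F**2/(4*(5 - F/4)))
1/G(l) = 1/(((-4/9)**2 + (-70 + (-4/9)**2)*(-20 - 4/9))/(-20 - 4/9)) = 1/((16/81 + (-70 + 16/81)*(-184/9))/(-184/9)) = 1/(-9*(16/81 - 5654/81*(-184/9))/184) = 1/(-9*(16/81 + 1040336/729)/184) = 1/(-9/184*1040480/729) = 1/(-130060/1863) = -1863/130060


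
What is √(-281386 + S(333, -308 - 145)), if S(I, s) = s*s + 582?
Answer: I*√75595 ≈ 274.95*I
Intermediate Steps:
S(I, s) = 582 + s² (S(I, s) = s² + 582 = 582 + s²)
√(-281386 + S(333, -308 - 145)) = √(-281386 + (582 + (-308 - 145)²)) = √(-281386 + (582 + (-453)²)) = √(-281386 + (582 + 205209)) = √(-281386 + 205791) = √(-75595) = I*√75595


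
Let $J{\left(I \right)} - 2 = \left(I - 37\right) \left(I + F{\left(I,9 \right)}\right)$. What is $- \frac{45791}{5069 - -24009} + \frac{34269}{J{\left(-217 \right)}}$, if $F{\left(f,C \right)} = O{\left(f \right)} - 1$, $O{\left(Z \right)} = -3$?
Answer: $- \frac{262341599}{272053768} \approx -0.9643$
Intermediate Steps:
$F{\left(f,C \right)} = -4$ ($F{\left(f,C \right)} = -3 - 1 = -4$)
$J{\left(I \right)} = 2 + \left(-37 + I\right) \left(-4 + I\right)$ ($J{\left(I \right)} = 2 + \left(I - 37\right) \left(I - 4\right) = 2 + \left(-37 + I\right) \left(-4 + I\right)$)
$- \frac{45791}{5069 - -24009} + \frac{34269}{J{\left(-217 \right)}} = - \frac{45791}{5069 - -24009} + \frac{34269}{150 + \left(-217\right)^{2} - -8897} = - \frac{45791}{5069 + 24009} + \frac{34269}{150 + 47089 + 8897} = - \frac{45791}{29078} + \frac{34269}{56136} = \left(-45791\right) \frac{1}{29078} + 34269 \cdot \frac{1}{56136} = - \frac{45791}{29078} + \frac{11423}{18712} = - \frac{262341599}{272053768}$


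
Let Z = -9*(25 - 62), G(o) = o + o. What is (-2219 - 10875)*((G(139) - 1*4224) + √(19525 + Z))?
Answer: 51668924 - 13094*√19858 ≈ 4.9824e+7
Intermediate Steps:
G(o) = 2*o
Z = 333 (Z = -9*(-37) = 333)
(-2219 - 10875)*((G(139) - 1*4224) + √(19525 + Z)) = (-2219 - 10875)*((2*139 - 1*4224) + √(19525 + 333)) = -13094*((278 - 4224) + √19858) = -13094*(-3946 + √19858) = 51668924 - 13094*√19858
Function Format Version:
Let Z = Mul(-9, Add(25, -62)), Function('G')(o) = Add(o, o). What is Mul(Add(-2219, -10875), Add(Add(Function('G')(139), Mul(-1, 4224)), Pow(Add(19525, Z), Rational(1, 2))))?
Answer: Add(51668924, Mul(-13094, Pow(19858, Rational(1, 2)))) ≈ 4.9824e+7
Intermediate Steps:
Function('G')(o) = Mul(2, o)
Z = 333 (Z = Mul(-9, -37) = 333)
Mul(Add(-2219, -10875), Add(Add(Function('G')(139), Mul(-1, 4224)), Pow(Add(19525, Z), Rational(1, 2)))) = Mul(Add(-2219, -10875), Add(Add(Mul(2, 139), Mul(-1, 4224)), Pow(Add(19525, 333), Rational(1, 2)))) = Mul(-13094, Add(Add(278, -4224), Pow(19858, Rational(1, 2)))) = Mul(-13094, Add(-3946, Pow(19858, Rational(1, 2)))) = Add(51668924, Mul(-13094, Pow(19858, Rational(1, 2))))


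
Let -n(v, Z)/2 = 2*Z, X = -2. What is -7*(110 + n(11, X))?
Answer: -826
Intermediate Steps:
n(v, Z) = -4*Z
-7*(110 + n(11, X)) = -7*(110 - 4*(-2)) = -7*(110 + 8) = -7*118 = -826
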